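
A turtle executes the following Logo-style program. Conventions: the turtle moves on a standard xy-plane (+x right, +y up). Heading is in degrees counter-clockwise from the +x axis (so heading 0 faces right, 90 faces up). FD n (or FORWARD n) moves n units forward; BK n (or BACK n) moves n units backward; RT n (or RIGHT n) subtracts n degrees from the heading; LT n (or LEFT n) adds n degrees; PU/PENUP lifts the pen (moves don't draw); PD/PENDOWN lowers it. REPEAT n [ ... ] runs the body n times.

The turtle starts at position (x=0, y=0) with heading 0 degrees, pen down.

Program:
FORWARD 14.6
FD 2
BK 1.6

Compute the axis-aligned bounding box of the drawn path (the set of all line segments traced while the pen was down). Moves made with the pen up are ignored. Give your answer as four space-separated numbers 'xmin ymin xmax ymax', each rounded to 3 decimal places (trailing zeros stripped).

Answer: 0 0 16.6 0

Derivation:
Executing turtle program step by step:
Start: pos=(0,0), heading=0, pen down
FD 14.6: (0,0) -> (14.6,0) [heading=0, draw]
FD 2: (14.6,0) -> (16.6,0) [heading=0, draw]
BK 1.6: (16.6,0) -> (15,0) [heading=0, draw]
Final: pos=(15,0), heading=0, 3 segment(s) drawn

Segment endpoints: x in {0, 14.6, 15, 16.6}, y in {0}
xmin=0, ymin=0, xmax=16.6, ymax=0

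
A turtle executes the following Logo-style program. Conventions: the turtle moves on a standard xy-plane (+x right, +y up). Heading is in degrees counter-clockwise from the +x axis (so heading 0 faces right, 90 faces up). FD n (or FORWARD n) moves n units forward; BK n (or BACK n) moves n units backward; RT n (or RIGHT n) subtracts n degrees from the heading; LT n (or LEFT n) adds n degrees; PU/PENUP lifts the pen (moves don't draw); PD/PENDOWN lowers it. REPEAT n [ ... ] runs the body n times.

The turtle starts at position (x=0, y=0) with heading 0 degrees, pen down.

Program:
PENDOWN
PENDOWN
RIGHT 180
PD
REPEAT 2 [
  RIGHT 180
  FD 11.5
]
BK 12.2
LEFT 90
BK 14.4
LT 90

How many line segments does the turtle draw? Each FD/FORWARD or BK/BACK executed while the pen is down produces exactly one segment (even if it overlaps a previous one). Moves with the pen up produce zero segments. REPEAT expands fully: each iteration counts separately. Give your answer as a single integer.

Executing turtle program step by step:
Start: pos=(0,0), heading=0, pen down
PD: pen down
PD: pen down
RT 180: heading 0 -> 180
PD: pen down
REPEAT 2 [
  -- iteration 1/2 --
  RT 180: heading 180 -> 0
  FD 11.5: (0,0) -> (11.5,0) [heading=0, draw]
  -- iteration 2/2 --
  RT 180: heading 0 -> 180
  FD 11.5: (11.5,0) -> (0,0) [heading=180, draw]
]
BK 12.2: (0,0) -> (12.2,0) [heading=180, draw]
LT 90: heading 180 -> 270
BK 14.4: (12.2,0) -> (12.2,14.4) [heading=270, draw]
LT 90: heading 270 -> 0
Final: pos=(12.2,14.4), heading=0, 4 segment(s) drawn
Segments drawn: 4

Answer: 4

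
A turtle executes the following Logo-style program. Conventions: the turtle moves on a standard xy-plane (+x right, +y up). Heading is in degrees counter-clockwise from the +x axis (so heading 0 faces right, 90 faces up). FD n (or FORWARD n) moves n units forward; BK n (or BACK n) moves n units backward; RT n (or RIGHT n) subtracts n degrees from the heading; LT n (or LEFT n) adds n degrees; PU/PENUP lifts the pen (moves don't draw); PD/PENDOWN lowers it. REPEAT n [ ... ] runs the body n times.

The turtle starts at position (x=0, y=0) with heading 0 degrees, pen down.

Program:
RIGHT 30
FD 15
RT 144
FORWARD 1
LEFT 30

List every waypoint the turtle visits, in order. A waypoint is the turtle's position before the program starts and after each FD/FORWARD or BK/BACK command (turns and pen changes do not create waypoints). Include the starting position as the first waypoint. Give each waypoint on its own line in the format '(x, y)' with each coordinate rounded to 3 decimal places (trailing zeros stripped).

Executing turtle program step by step:
Start: pos=(0,0), heading=0, pen down
RT 30: heading 0 -> 330
FD 15: (0,0) -> (12.99,-7.5) [heading=330, draw]
RT 144: heading 330 -> 186
FD 1: (12.99,-7.5) -> (11.996,-7.605) [heading=186, draw]
LT 30: heading 186 -> 216
Final: pos=(11.996,-7.605), heading=216, 2 segment(s) drawn
Waypoints (3 total):
(0, 0)
(12.99, -7.5)
(11.996, -7.605)

Answer: (0, 0)
(12.99, -7.5)
(11.996, -7.605)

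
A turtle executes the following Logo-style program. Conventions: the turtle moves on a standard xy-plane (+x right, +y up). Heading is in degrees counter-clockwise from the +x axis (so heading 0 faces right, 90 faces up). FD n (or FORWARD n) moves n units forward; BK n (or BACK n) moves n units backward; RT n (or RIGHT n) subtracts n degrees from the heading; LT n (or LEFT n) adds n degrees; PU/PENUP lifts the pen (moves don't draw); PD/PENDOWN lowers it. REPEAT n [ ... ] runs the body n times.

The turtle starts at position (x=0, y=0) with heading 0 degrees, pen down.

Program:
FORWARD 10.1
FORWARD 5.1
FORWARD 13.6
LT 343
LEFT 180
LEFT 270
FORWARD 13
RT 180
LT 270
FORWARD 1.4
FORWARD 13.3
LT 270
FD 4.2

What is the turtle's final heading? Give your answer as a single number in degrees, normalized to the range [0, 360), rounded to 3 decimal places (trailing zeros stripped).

Executing turtle program step by step:
Start: pos=(0,0), heading=0, pen down
FD 10.1: (0,0) -> (10.1,0) [heading=0, draw]
FD 5.1: (10.1,0) -> (15.2,0) [heading=0, draw]
FD 13.6: (15.2,0) -> (28.8,0) [heading=0, draw]
LT 343: heading 0 -> 343
LT 180: heading 343 -> 163
LT 270: heading 163 -> 73
FD 13: (28.8,0) -> (32.601,12.432) [heading=73, draw]
RT 180: heading 73 -> 253
LT 270: heading 253 -> 163
FD 1.4: (32.601,12.432) -> (31.262,12.841) [heading=163, draw]
FD 13.3: (31.262,12.841) -> (18.543,16.73) [heading=163, draw]
LT 270: heading 163 -> 73
FD 4.2: (18.543,16.73) -> (19.771,20.746) [heading=73, draw]
Final: pos=(19.771,20.746), heading=73, 7 segment(s) drawn

Answer: 73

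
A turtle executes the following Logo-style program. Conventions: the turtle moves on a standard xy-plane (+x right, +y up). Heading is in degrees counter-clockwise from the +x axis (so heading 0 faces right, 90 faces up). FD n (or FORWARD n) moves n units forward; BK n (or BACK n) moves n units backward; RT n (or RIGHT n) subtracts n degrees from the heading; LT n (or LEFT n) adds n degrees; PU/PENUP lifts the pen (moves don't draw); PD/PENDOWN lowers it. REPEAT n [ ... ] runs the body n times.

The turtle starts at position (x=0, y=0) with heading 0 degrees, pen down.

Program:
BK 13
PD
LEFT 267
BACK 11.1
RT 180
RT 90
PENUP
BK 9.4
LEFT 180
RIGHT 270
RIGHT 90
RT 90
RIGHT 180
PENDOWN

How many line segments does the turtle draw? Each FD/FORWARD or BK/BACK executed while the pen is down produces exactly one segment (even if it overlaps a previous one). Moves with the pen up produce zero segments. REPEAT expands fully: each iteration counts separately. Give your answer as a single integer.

Executing turtle program step by step:
Start: pos=(0,0), heading=0, pen down
BK 13: (0,0) -> (-13,0) [heading=0, draw]
PD: pen down
LT 267: heading 0 -> 267
BK 11.1: (-13,0) -> (-12.419,11.085) [heading=267, draw]
RT 180: heading 267 -> 87
RT 90: heading 87 -> 357
PU: pen up
BK 9.4: (-12.419,11.085) -> (-21.806,11.577) [heading=357, move]
LT 180: heading 357 -> 177
RT 270: heading 177 -> 267
RT 90: heading 267 -> 177
RT 90: heading 177 -> 87
RT 180: heading 87 -> 267
PD: pen down
Final: pos=(-21.806,11.577), heading=267, 2 segment(s) drawn
Segments drawn: 2

Answer: 2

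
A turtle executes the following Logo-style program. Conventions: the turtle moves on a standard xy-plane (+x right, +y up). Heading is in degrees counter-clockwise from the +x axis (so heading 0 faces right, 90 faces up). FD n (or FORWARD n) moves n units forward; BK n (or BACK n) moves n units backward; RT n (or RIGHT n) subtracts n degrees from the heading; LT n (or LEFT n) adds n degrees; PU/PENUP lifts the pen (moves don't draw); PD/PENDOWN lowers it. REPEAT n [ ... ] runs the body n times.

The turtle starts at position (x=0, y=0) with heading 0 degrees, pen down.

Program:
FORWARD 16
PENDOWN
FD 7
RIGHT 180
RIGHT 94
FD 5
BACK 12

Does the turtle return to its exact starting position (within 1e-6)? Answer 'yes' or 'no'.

Answer: no

Derivation:
Executing turtle program step by step:
Start: pos=(0,0), heading=0, pen down
FD 16: (0,0) -> (16,0) [heading=0, draw]
PD: pen down
FD 7: (16,0) -> (23,0) [heading=0, draw]
RT 180: heading 0 -> 180
RT 94: heading 180 -> 86
FD 5: (23,0) -> (23.349,4.988) [heading=86, draw]
BK 12: (23.349,4.988) -> (22.512,-6.983) [heading=86, draw]
Final: pos=(22.512,-6.983), heading=86, 4 segment(s) drawn

Start position: (0, 0)
Final position: (22.512, -6.983)
Distance = 23.57; >= 1e-6 -> NOT closed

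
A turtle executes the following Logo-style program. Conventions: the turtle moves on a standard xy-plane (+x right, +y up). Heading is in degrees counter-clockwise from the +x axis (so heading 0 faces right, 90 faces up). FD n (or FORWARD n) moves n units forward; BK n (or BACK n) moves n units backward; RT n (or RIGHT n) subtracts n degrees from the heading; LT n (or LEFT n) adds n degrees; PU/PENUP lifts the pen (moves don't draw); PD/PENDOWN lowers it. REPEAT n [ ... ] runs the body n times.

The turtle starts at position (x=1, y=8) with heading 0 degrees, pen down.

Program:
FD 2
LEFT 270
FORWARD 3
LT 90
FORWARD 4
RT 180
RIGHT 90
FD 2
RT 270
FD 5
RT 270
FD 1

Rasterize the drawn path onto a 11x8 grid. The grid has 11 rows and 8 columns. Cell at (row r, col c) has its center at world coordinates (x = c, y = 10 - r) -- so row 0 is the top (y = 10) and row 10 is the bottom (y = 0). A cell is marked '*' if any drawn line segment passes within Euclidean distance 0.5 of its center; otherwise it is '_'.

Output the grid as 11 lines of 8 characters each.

Answer: ________
________
_***____
__******
__**___*
___*****
________
________
________
________
________

Derivation:
Segment 0: (1,8) -> (3,8)
Segment 1: (3,8) -> (3,5)
Segment 2: (3,5) -> (7,5)
Segment 3: (7,5) -> (7,7)
Segment 4: (7,7) -> (2,7)
Segment 5: (2,7) -> (2,6)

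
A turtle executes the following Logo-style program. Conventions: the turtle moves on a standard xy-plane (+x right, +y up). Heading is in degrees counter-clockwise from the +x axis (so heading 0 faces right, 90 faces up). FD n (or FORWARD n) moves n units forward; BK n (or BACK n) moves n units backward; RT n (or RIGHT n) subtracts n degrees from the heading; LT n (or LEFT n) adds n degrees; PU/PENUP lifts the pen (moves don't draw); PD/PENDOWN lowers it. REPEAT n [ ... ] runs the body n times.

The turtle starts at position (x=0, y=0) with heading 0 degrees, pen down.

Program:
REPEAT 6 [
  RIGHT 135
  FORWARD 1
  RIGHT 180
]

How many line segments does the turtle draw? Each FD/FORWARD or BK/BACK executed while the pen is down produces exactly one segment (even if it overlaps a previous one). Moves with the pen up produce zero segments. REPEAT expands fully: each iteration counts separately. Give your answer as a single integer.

Executing turtle program step by step:
Start: pos=(0,0), heading=0, pen down
REPEAT 6 [
  -- iteration 1/6 --
  RT 135: heading 0 -> 225
  FD 1: (0,0) -> (-0.707,-0.707) [heading=225, draw]
  RT 180: heading 225 -> 45
  -- iteration 2/6 --
  RT 135: heading 45 -> 270
  FD 1: (-0.707,-0.707) -> (-0.707,-1.707) [heading=270, draw]
  RT 180: heading 270 -> 90
  -- iteration 3/6 --
  RT 135: heading 90 -> 315
  FD 1: (-0.707,-1.707) -> (0,-2.414) [heading=315, draw]
  RT 180: heading 315 -> 135
  -- iteration 4/6 --
  RT 135: heading 135 -> 0
  FD 1: (0,-2.414) -> (1,-2.414) [heading=0, draw]
  RT 180: heading 0 -> 180
  -- iteration 5/6 --
  RT 135: heading 180 -> 45
  FD 1: (1,-2.414) -> (1.707,-1.707) [heading=45, draw]
  RT 180: heading 45 -> 225
  -- iteration 6/6 --
  RT 135: heading 225 -> 90
  FD 1: (1.707,-1.707) -> (1.707,-0.707) [heading=90, draw]
  RT 180: heading 90 -> 270
]
Final: pos=(1.707,-0.707), heading=270, 6 segment(s) drawn
Segments drawn: 6

Answer: 6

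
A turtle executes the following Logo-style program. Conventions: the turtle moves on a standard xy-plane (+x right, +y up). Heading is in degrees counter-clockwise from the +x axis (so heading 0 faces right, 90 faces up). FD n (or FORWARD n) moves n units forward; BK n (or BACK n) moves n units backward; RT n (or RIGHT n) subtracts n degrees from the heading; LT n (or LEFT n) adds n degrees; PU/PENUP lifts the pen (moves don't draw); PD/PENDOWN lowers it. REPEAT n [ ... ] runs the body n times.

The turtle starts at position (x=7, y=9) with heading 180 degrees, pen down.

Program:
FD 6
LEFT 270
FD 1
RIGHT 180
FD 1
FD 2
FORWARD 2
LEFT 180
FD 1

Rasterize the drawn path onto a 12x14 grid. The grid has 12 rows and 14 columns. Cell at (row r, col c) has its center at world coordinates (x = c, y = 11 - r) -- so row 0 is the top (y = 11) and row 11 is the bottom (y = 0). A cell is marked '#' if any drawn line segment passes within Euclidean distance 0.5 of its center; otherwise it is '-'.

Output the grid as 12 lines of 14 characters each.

Segment 0: (7,9) -> (1,9)
Segment 1: (1,9) -> (1,10)
Segment 2: (1,10) -> (1,9)
Segment 3: (1,9) -> (1,7)
Segment 4: (1,7) -> (1,5)
Segment 5: (1,5) -> (1,6)

Answer: --------------
-#------------
-#######------
-#------------
-#------------
-#------------
-#------------
--------------
--------------
--------------
--------------
--------------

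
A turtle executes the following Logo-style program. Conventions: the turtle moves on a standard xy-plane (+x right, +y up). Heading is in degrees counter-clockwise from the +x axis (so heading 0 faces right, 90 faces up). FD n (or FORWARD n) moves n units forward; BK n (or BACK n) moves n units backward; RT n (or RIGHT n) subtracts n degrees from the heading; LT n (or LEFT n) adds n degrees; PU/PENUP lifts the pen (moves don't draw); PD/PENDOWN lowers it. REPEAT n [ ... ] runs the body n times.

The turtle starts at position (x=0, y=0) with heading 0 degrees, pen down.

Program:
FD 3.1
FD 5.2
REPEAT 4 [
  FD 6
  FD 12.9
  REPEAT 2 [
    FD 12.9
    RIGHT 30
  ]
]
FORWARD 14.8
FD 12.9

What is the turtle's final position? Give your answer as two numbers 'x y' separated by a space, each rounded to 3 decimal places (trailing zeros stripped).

Answer: -16.722 -50.44

Derivation:
Executing turtle program step by step:
Start: pos=(0,0), heading=0, pen down
FD 3.1: (0,0) -> (3.1,0) [heading=0, draw]
FD 5.2: (3.1,0) -> (8.3,0) [heading=0, draw]
REPEAT 4 [
  -- iteration 1/4 --
  FD 6: (8.3,0) -> (14.3,0) [heading=0, draw]
  FD 12.9: (14.3,0) -> (27.2,0) [heading=0, draw]
  REPEAT 2 [
    -- iteration 1/2 --
    FD 12.9: (27.2,0) -> (40.1,0) [heading=0, draw]
    RT 30: heading 0 -> 330
    -- iteration 2/2 --
    FD 12.9: (40.1,0) -> (51.272,-6.45) [heading=330, draw]
    RT 30: heading 330 -> 300
  ]
  -- iteration 2/4 --
  FD 6: (51.272,-6.45) -> (54.272,-11.646) [heading=300, draw]
  FD 12.9: (54.272,-11.646) -> (60.722,-22.818) [heading=300, draw]
  REPEAT 2 [
    -- iteration 1/2 --
    FD 12.9: (60.722,-22.818) -> (67.172,-33.99) [heading=300, draw]
    RT 30: heading 300 -> 270
    -- iteration 2/2 --
    FD 12.9: (67.172,-33.99) -> (67.172,-46.89) [heading=270, draw]
    RT 30: heading 270 -> 240
  ]
  -- iteration 3/4 --
  FD 6: (67.172,-46.89) -> (64.172,-52.086) [heading=240, draw]
  FD 12.9: (64.172,-52.086) -> (57.722,-63.257) [heading=240, draw]
  REPEAT 2 [
    -- iteration 1/2 --
    FD 12.9: (57.722,-63.257) -> (51.272,-74.429) [heading=240, draw]
    RT 30: heading 240 -> 210
    -- iteration 2/2 --
    FD 12.9: (51.272,-74.429) -> (40.1,-80.879) [heading=210, draw]
    RT 30: heading 210 -> 180
  ]
  -- iteration 4/4 --
  FD 6: (40.1,-80.879) -> (34.1,-80.879) [heading=180, draw]
  FD 12.9: (34.1,-80.879) -> (21.2,-80.879) [heading=180, draw]
  REPEAT 2 [
    -- iteration 1/2 --
    FD 12.9: (21.2,-80.879) -> (8.3,-80.879) [heading=180, draw]
    RT 30: heading 180 -> 150
    -- iteration 2/2 --
    FD 12.9: (8.3,-80.879) -> (-2.872,-74.429) [heading=150, draw]
    RT 30: heading 150 -> 120
  ]
]
FD 14.8: (-2.872,-74.429) -> (-10.272,-61.612) [heading=120, draw]
FD 12.9: (-10.272,-61.612) -> (-16.722,-50.44) [heading=120, draw]
Final: pos=(-16.722,-50.44), heading=120, 20 segment(s) drawn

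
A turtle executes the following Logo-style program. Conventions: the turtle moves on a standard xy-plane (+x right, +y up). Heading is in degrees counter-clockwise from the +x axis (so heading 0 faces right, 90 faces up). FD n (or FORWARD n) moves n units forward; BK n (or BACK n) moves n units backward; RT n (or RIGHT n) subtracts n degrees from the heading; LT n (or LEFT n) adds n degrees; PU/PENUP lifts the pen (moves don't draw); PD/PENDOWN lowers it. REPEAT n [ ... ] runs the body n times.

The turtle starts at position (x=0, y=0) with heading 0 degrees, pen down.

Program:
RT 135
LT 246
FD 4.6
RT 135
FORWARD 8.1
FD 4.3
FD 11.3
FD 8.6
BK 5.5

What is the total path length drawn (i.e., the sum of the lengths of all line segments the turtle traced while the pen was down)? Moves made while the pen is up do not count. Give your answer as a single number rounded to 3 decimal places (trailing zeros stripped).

Answer: 42.4

Derivation:
Executing turtle program step by step:
Start: pos=(0,0), heading=0, pen down
RT 135: heading 0 -> 225
LT 246: heading 225 -> 111
FD 4.6: (0,0) -> (-1.648,4.294) [heading=111, draw]
RT 135: heading 111 -> 336
FD 8.1: (-1.648,4.294) -> (5.751,1) [heading=336, draw]
FD 4.3: (5.751,1) -> (9.679,-0.749) [heading=336, draw]
FD 11.3: (9.679,-0.749) -> (20.003,-5.345) [heading=336, draw]
FD 8.6: (20.003,-5.345) -> (27.859,-8.843) [heading=336, draw]
BK 5.5: (27.859,-8.843) -> (22.835,-6.606) [heading=336, draw]
Final: pos=(22.835,-6.606), heading=336, 6 segment(s) drawn

Segment lengths:
  seg 1: (0,0) -> (-1.648,4.294), length = 4.6
  seg 2: (-1.648,4.294) -> (5.751,1), length = 8.1
  seg 3: (5.751,1) -> (9.679,-0.749), length = 4.3
  seg 4: (9.679,-0.749) -> (20.003,-5.345), length = 11.3
  seg 5: (20.003,-5.345) -> (27.859,-8.843), length = 8.6
  seg 6: (27.859,-8.843) -> (22.835,-6.606), length = 5.5
Total = 42.4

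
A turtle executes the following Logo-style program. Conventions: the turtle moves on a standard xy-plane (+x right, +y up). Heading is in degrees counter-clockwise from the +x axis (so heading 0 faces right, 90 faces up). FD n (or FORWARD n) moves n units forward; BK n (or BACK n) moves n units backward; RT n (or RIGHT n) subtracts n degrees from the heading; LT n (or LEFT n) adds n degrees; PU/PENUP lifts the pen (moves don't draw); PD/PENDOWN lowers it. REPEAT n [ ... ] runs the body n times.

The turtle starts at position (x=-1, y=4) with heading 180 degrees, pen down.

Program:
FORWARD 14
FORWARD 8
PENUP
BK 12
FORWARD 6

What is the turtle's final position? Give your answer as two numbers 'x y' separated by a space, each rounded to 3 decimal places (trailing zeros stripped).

Executing turtle program step by step:
Start: pos=(-1,4), heading=180, pen down
FD 14: (-1,4) -> (-15,4) [heading=180, draw]
FD 8: (-15,4) -> (-23,4) [heading=180, draw]
PU: pen up
BK 12: (-23,4) -> (-11,4) [heading=180, move]
FD 6: (-11,4) -> (-17,4) [heading=180, move]
Final: pos=(-17,4), heading=180, 2 segment(s) drawn

Answer: -17 4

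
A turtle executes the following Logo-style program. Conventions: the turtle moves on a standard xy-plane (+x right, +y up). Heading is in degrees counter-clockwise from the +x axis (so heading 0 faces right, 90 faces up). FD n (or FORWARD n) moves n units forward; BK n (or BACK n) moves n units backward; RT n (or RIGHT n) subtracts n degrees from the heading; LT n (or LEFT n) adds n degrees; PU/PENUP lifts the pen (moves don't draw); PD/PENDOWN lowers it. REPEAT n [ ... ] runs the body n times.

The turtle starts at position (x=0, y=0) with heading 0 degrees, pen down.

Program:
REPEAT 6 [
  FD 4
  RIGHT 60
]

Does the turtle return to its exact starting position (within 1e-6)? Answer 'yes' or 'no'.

Answer: yes

Derivation:
Executing turtle program step by step:
Start: pos=(0,0), heading=0, pen down
REPEAT 6 [
  -- iteration 1/6 --
  FD 4: (0,0) -> (4,0) [heading=0, draw]
  RT 60: heading 0 -> 300
  -- iteration 2/6 --
  FD 4: (4,0) -> (6,-3.464) [heading=300, draw]
  RT 60: heading 300 -> 240
  -- iteration 3/6 --
  FD 4: (6,-3.464) -> (4,-6.928) [heading=240, draw]
  RT 60: heading 240 -> 180
  -- iteration 4/6 --
  FD 4: (4,-6.928) -> (0,-6.928) [heading=180, draw]
  RT 60: heading 180 -> 120
  -- iteration 5/6 --
  FD 4: (0,-6.928) -> (-2,-3.464) [heading=120, draw]
  RT 60: heading 120 -> 60
  -- iteration 6/6 --
  FD 4: (-2,-3.464) -> (0,0) [heading=60, draw]
  RT 60: heading 60 -> 0
]
Final: pos=(0,0), heading=0, 6 segment(s) drawn

Start position: (0, 0)
Final position: (0, 0)
Distance = 0; < 1e-6 -> CLOSED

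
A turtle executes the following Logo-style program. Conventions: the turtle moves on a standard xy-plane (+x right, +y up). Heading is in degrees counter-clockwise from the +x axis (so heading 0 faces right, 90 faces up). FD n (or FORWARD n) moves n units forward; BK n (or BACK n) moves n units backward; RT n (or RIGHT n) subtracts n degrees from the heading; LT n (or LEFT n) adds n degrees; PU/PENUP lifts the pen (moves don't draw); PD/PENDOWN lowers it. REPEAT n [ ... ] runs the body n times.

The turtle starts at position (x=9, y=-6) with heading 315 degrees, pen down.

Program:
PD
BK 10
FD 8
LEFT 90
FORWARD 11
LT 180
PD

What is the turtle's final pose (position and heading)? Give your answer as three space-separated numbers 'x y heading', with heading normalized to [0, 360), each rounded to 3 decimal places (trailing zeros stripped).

Executing turtle program step by step:
Start: pos=(9,-6), heading=315, pen down
PD: pen down
BK 10: (9,-6) -> (1.929,1.071) [heading=315, draw]
FD 8: (1.929,1.071) -> (7.586,-4.586) [heading=315, draw]
LT 90: heading 315 -> 45
FD 11: (7.586,-4.586) -> (15.364,3.192) [heading=45, draw]
LT 180: heading 45 -> 225
PD: pen down
Final: pos=(15.364,3.192), heading=225, 3 segment(s) drawn

Answer: 15.364 3.192 225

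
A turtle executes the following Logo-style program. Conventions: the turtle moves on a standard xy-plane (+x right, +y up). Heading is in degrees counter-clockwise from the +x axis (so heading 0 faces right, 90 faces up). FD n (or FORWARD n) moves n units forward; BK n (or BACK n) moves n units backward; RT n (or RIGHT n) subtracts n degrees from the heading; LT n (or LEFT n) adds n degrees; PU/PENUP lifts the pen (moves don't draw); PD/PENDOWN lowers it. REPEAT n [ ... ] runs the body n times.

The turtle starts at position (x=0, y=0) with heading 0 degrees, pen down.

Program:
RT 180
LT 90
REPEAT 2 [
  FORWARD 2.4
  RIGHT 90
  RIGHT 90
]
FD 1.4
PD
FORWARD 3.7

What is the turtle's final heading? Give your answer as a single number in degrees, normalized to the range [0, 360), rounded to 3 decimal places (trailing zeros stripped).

Executing turtle program step by step:
Start: pos=(0,0), heading=0, pen down
RT 180: heading 0 -> 180
LT 90: heading 180 -> 270
REPEAT 2 [
  -- iteration 1/2 --
  FD 2.4: (0,0) -> (0,-2.4) [heading=270, draw]
  RT 90: heading 270 -> 180
  RT 90: heading 180 -> 90
  -- iteration 2/2 --
  FD 2.4: (0,-2.4) -> (0,0) [heading=90, draw]
  RT 90: heading 90 -> 0
  RT 90: heading 0 -> 270
]
FD 1.4: (0,0) -> (0,-1.4) [heading=270, draw]
PD: pen down
FD 3.7: (0,-1.4) -> (0,-5.1) [heading=270, draw]
Final: pos=(0,-5.1), heading=270, 4 segment(s) drawn

Answer: 270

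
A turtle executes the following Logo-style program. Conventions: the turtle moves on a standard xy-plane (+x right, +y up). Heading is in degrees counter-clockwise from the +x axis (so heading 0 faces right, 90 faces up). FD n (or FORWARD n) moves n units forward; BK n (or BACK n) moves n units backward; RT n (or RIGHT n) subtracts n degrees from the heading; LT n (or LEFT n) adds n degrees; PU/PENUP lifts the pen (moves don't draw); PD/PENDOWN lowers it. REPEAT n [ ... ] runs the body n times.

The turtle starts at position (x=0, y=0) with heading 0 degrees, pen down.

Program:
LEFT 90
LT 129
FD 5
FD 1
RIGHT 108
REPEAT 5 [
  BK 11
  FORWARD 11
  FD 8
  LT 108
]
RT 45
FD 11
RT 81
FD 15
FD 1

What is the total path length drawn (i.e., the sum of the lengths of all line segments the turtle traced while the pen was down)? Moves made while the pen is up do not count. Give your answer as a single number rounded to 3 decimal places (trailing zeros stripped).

Executing turtle program step by step:
Start: pos=(0,0), heading=0, pen down
LT 90: heading 0 -> 90
LT 129: heading 90 -> 219
FD 5: (0,0) -> (-3.886,-3.147) [heading=219, draw]
FD 1: (-3.886,-3.147) -> (-4.663,-3.776) [heading=219, draw]
RT 108: heading 219 -> 111
REPEAT 5 [
  -- iteration 1/5 --
  BK 11: (-4.663,-3.776) -> (-0.721,-14.045) [heading=111, draw]
  FD 11: (-0.721,-14.045) -> (-4.663,-3.776) [heading=111, draw]
  FD 8: (-4.663,-3.776) -> (-7.53,3.693) [heading=111, draw]
  LT 108: heading 111 -> 219
  -- iteration 2/5 --
  BK 11: (-7.53,3.693) -> (1.019,10.615) [heading=219, draw]
  FD 11: (1.019,10.615) -> (-7.53,3.693) [heading=219, draw]
  FD 8: (-7.53,3.693) -> (-13.747,-1.342) [heading=219, draw]
  LT 108: heading 219 -> 327
  -- iteration 3/5 --
  BK 11: (-13.747,-1.342) -> (-22.972,4.649) [heading=327, draw]
  FD 11: (-22.972,4.649) -> (-13.747,-1.342) [heading=327, draw]
  FD 8: (-13.747,-1.342) -> (-7.038,-5.699) [heading=327, draw]
  LT 108: heading 327 -> 75
  -- iteration 4/5 --
  BK 11: (-7.038,-5.699) -> (-9.885,-16.324) [heading=75, draw]
  FD 11: (-9.885,-16.324) -> (-7.038,-5.699) [heading=75, draw]
  FD 8: (-7.038,-5.699) -> (-4.967,2.028) [heading=75, draw]
  LT 108: heading 75 -> 183
  -- iteration 5/5 --
  BK 11: (-4.967,2.028) -> (6.018,2.604) [heading=183, draw]
  FD 11: (6.018,2.604) -> (-4.967,2.028) [heading=183, draw]
  FD 8: (-4.967,2.028) -> (-12.956,1.61) [heading=183, draw]
  LT 108: heading 183 -> 291
]
RT 45: heading 291 -> 246
FD 11: (-12.956,1.61) -> (-17.43,-8.439) [heading=246, draw]
RT 81: heading 246 -> 165
FD 15: (-17.43,-8.439) -> (-31.919,-4.557) [heading=165, draw]
FD 1: (-31.919,-4.557) -> (-32.885,-4.298) [heading=165, draw]
Final: pos=(-32.885,-4.298), heading=165, 20 segment(s) drawn

Segment lengths:
  seg 1: (0,0) -> (-3.886,-3.147), length = 5
  seg 2: (-3.886,-3.147) -> (-4.663,-3.776), length = 1
  seg 3: (-4.663,-3.776) -> (-0.721,-14.045), length = 11
  seg 4: (-0.721,-14.045) -> (-4.663,-3.776), length = 11
  seg 5: (-4.663,-3.776) -> (-7.53,3.693), length = 8
  seg 6: (-7.53,3.693) -> (1.019,10.615), length = 11
  seg 7: (1.019,10.615) -> (-7.53,3.693), length = 11
  seg 8: (-7.53,3.693) -> (-13.747,-1.342), length = 8
  seg 9: (-13.747,-1.342) -> (-22.972,4.649), length = 11
  seg 10: (-22.972,4.649) -> (-13.747,-1.342), length = 11
  seg 11: (-13.747,-1.342) -> (-7.038,-5.699), length = 8
  seg 12: (-7.038,-5.699) -> (-9.885,-16.324), length = 11
  seg 13: (-9.885,-16.324) -> (-7.038,-5.699), length = 11
  seg 14: (-7.038,-5.699) -> (-4.967,2.028), length = 8
  seg 15: (-4.967,2.028) -> (6.018,2.604), length = 11
  seg 16: (6.018,2.604) -> (-4.967,2.028), length = 11
  seg 17: (-4.967,2.028) -> (-12.956,1.61), length = 8
  seg 18: (-12.956,1.61) -> (-17.43,-8.439), length = 11
  seg 19: (-17.43,-8.439) -> (-31.919,-4.557), length = 15
  seg 20: (-31.919,-4.557) -> (-32.885,-4.298), length = 1
Total = 183

Answer: 183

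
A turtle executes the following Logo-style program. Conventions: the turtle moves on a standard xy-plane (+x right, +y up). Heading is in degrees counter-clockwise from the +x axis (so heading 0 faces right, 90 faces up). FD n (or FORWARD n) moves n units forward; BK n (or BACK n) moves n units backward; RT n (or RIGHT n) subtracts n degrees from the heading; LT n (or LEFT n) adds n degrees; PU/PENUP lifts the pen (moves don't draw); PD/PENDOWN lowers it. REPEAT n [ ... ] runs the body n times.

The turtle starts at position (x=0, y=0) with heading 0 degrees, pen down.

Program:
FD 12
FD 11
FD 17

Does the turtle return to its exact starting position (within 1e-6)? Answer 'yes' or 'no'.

Answer: no

Derivation:
Executing turtle program step by step:
Start: pos=(0,0), heading=0, pen down
FD 12: (0,0) -> (12,0) [heading=0, draw]
FD 11: (12,0) -> (23,0) [heading=0, draw]
FD 17: (23,0) -> (40,0) [heading=0, draw]
Final: pos=(40,0), heading=0, 3 segment(s) drawn

Start position: (0, 0)
Final position: (40, 0)
Distance = 40; >= 1e-6 -> NOT closed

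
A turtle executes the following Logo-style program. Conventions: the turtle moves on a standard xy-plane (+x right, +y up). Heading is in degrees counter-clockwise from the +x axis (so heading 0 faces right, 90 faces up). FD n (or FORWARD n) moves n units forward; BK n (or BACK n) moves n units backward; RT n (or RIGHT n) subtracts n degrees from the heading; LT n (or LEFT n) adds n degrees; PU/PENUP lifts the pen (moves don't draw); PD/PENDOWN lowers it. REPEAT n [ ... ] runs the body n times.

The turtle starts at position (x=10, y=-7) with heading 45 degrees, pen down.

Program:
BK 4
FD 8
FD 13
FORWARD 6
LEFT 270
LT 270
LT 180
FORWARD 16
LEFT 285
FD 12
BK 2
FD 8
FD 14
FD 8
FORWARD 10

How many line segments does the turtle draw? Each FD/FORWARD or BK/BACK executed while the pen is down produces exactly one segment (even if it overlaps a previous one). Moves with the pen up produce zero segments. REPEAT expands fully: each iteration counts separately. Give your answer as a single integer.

Executing turtle program step by step:
Start: pos=(10,-7), heading=45, pen down
BK 4: (10,-7) -> (7.172,-9.828) [heading=45, draw]
FD 8: (7.172,-9.828) -> (12.828,-4.172) [heading=45, draw]
FD 13: (12.828,-4.172) -> (22.021,5.021) [heading=45, draw]
FD 6: (22.021,5.021) -> (26.263,9.263) [heading=45, draw]
LT 270: heading 45 -> 315
LT 270: heading 315 -> 225
LT 180: heading 225 -> 45
FD 16: (26.263,9.263) -> (37.577,20.577) [heading=45, draw]
LT 285: heading 45 -> 330
FD 12: (37.577,20.577) -> (47.969,14.577) [heading=330, draw]
BK 2: (47.969,14.577) -> (46.237,15.577) [heading=330, draw]
FD 8: (46.237,15.577) -> (53.166,11.577) [heading=330, draw]
FD 14: (53.166,11.577) -> (65.29,4.577) [heading=330, draw]
FD 8: (65.29,4.577) -> (72.218,0.577) [heading=330, draw]
FD 10: (72.218,0.577) -> (80.878,-4.423) [heading=330, draw]
Final: pos=(80.878,-4.423), heading=330, 11 segment(s) drawn
Segments drawn: 11

Answer: 11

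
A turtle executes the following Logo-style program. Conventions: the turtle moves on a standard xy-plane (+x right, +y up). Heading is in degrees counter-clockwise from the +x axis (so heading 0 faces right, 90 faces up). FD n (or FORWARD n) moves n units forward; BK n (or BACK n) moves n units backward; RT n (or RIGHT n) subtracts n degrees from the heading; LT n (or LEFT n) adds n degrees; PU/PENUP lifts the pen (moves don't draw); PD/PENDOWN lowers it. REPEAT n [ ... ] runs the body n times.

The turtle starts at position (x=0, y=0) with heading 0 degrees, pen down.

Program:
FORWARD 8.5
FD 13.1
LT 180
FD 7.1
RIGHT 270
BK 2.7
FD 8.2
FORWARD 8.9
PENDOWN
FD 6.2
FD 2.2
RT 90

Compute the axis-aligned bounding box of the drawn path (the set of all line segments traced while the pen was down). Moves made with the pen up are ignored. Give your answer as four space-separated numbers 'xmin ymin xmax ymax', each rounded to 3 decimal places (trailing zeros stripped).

Executing turtle program step by step:
Start: pos=(0,0), heading=0, pen down
FD 8.5: (0,0) -> (8.5,0) [heading=0, draw]
FD 13.1: (8.5,0) -> (21.6,0) [heading=0, draw]
LT 180: heading 0 -> 180
FD 7.1: (21.6,0) -> (14.5,0) [heading=180, draw]
RT 270: heading 180 -> 270
BK 2.7: (14.5,0) -> (14.5,2.7) [heading=270, draw]
FD 8.2: (14.5,2.7) -> (14.5,-5.5) [heading=270, draw]
FD 8.9: (14.5,-5.5) -> (14.5,-14.4) [heading=270, draw]
PD: pen down
FD 6.2: (14.5,-14.4) -> (14.5,-20.6) [heading=270, draw]
FD 2.2: (14.5,-20.6) -> (14.5,-22.8) [heading=270, draw]
RT 90: heading 270 -> 180
Final: pos=(14.5,-22.8), heading=180, 8 segment(s) drawn

Segment endpoints: x in {0, 8.5, 14.5, 21.6}, y in {-22.8, -20.6, -14.4, -5.5, 0, 0, 2.7}
xmin=0, ymin=-22.8, xmax=21.6, ymax=2.7

Answer: 0 -22.8 21.6 2.7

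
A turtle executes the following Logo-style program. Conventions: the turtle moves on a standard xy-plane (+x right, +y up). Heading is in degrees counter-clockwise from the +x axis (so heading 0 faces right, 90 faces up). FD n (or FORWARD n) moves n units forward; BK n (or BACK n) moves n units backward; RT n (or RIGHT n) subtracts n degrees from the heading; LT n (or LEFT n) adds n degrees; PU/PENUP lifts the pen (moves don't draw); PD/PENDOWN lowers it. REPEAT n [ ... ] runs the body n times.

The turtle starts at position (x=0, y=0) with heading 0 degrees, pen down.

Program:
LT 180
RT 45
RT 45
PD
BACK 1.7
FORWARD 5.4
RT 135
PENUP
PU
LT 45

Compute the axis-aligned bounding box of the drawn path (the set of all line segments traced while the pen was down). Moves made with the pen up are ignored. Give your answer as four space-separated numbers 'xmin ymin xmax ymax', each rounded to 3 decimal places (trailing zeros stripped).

Executing turtle program step by step:
Start: pos=(0,0), heading=0, pen down
LT 180: heading 0 -> 180
RT 45: heading 180 -> 135
RT 45: heading 135 -> 90
PD: pen down
BK 1.7: (0,0) -> (0,-1.7) [heading=90, draw]
FD 5.4: (0,-1.7) -> (0,3.7) [heading=90, draw]
RT 135: heading 90 -> 315
PU: pen up
PU: pen up
LT 45: heading 315 -> 0
Final: pos=(0,3.7), heading=0, 2 segment(s) drawn

Segment endpoints: x in {0, 0, 0}, y in {-1.7, 0, 3.7}
xmin=0, ymin=-1.7, xmax=0, ymax=3.7

Answer: 0 -1.7 0 3.7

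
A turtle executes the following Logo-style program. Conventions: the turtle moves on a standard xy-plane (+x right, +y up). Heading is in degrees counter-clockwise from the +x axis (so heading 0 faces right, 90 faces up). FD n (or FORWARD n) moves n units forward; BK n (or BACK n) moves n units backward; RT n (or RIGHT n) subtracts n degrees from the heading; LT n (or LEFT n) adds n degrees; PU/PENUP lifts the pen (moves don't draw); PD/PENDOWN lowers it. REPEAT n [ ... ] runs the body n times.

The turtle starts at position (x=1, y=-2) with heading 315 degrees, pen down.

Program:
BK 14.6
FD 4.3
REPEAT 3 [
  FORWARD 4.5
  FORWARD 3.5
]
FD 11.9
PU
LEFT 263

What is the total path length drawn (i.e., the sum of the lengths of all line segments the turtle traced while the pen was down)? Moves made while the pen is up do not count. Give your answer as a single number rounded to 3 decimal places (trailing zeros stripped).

Executing turtle program step by step:
Start: pos=(1,-2), heading=315, pen down
BK 14.6: (1,-2) -> (-9.324,8.324) [heading=315, draw]
FD 4.3: (-9.324,8.324) -> (-6.283,5.283) [heading=315, draw]
REPEAT 3 [
  -- iteration 1/3 --
  FD 4.5: (-6.283,5.283) -> (-3.101,2.101) [heading=315, draw]
  FD 3.5: (-3.101,2.101) -> (-0.626,-0.374) [heading=315, draw]
  -- iteration 2/3 --
  FD 4.5: (-0.626,-0.374) -> (2.556,-3.556) [heading=315, draw]
  FD 3.5: (2.556,-3.556) -> (5.031,-6.031) [heading=315, draw]
  -- iteration 3/3 --
  FD 4.5: (5.031,-6.031) -> (8.212,-9.212) [heading=315, draw]
  FD 3.5: (8.212,-9.212) -> (10.687,-11.687) [heading=315, draw]
]
FD 11.9: (10.687,-11.687) -> (19.102,-20.102) [heading=315, draw]
PU: pen up
LT 263: heading 315 -> 218
Final: pos=(19.102,-20.102), heading=218, 9 segment(s) drawn

Segment lengths:
  seg 1: (1,-2) -> (-9.324,8.324), length = 14.6
  seg 2: (-9.324,8.324) -> (-6.283,5.283), length = 4.3
  seg 3: (-6.283,5.283) -> (-3.101,2.101), length = 4.5
  seg 4: (-3.101,2.101) -> (-0.626,-0.374), length = 3.5
  seg 5: (-0.626,-0.374) -> (2.556,-3.556), length = 4.5
  seg 6: (2.556,-3.556) -> (5.031,-6.031), length = 3.5
  seg 7: (5.031,-6.031) -> (8.212,-9.212), length = 4.5
  seg 8: (8.212,-9.212) -> (10.687,-11.687), length = 3.5
  seg 9: (10.687,-11.687) -> (19.102,-20.102), length = 11.9
Total = 54.8

Answer: 54.8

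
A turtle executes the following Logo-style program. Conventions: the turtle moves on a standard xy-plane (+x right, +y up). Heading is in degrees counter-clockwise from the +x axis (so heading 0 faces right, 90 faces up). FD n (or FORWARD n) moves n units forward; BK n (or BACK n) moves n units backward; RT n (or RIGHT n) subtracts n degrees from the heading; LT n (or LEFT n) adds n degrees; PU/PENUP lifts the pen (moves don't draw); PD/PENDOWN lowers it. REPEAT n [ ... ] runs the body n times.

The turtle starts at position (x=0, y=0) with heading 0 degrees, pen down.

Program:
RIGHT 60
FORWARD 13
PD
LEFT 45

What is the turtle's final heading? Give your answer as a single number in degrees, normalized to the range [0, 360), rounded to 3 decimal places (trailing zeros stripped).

Answer: 345

Derivation:
Executing turtle program step by step:
Start: pos=(0,0), heading=0, pen down
RT 60: heading 0 -> 300
FD 13: (0,0) -> (6.5,-11.258) [heading=300, draw]
PD: pen down
LT 45: heading 300 -> 345
Final: pos=(6.5,-11.258), heading=345, 1 segment(s) drawn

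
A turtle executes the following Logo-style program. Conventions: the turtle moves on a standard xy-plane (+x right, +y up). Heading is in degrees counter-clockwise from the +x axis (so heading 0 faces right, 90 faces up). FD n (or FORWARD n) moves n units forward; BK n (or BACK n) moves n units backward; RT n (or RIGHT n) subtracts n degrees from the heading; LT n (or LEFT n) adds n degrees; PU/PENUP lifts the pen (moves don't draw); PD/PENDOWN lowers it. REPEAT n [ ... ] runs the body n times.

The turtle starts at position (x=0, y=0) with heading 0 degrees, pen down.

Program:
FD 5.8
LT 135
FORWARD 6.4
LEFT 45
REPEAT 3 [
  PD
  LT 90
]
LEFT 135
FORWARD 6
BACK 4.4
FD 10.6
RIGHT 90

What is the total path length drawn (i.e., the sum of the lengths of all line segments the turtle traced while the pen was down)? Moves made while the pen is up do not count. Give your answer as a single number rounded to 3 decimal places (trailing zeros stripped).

Answer: 33.2

Derivation:
Executing turtle program step by step:
Start: pos=(0,0), heading=0, pen down
FD 5.8: (0,0) -> (5.8,0) [heading=0, draw]
LT 135: heading 0 -> 135
FD 6.4: (5.8,0) -> (1.275,4.525) [heading=135, draw]
LT 45: heading 135 -> 180
REPEAT 3 [
  -- iteration 1/3 --
  PD: pen down
  LT 90: heading 180 -> 270
  -- iteration 2/3 --
  PD: pen down
  LT 90: heading 270 -> 0
  -- iteration 3/3 --
  PD: pen down
  LT 90: heading 0 -> 90
]
LT 135: heading 90 -> 225
FD 6: (1.275,4.525) -> (-2.968,0.283) [heading=225, draw]
BK 4.4: (-2.968,0.283) -> (0.143,3.394) [heading=225, draw]
FD 10.6: (0.143,3.394) -> (-7.352,-4.101) [heading=225, draw]
RT 90: heading 225 -> 135
Final: pos=(-7.352,-4.101), heading=135, 5 segment(s) drawn

Segment lengths:
  seg 1: (0,0) -> (5.8,0), length = 5.8
  seg 2: (5.8,0) -> (1.275,4.525), length = 6.4
  seg 3: (1.275,4.525) -> (-2.968,0.283), length = 6
  seg 4: (-2.968,0.283) -> (0.143,3.394), length = 4.4
  seg 5: (0.143,3.394) -> (-7.352,-4.101), length = 10.6
Total = 33.2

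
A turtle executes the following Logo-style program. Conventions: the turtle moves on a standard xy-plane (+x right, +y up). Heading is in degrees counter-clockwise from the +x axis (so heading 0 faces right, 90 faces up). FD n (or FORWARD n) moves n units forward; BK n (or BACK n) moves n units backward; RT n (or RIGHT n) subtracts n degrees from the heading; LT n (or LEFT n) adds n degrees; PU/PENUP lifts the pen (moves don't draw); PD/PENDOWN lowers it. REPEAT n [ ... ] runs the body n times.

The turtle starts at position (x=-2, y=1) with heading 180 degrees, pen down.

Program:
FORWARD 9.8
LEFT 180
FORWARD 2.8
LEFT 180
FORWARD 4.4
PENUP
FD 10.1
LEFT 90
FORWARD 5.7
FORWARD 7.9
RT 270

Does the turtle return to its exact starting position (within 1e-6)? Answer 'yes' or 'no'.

Executing turtle program step by step:
Start: pos=(-2,1), heading=180, pen down
FD 9.8: (-2,1) -> (-11.8,1) [heading=180, draw]
LT 180: heading 180 -> 0
FD 2.8: (-11.8,1) -> (-9,1) [heading=0, draw]
LT 180: heading 0 -> 180
FD 4.4: (-9,1) -> (-13.4,1) [heading=180, draw]
PU: pen up
FD 10.1: (-13.4,1) -> (-23.5,1) [heading=180, move]
LT 90: heading 180 -> 270
FD 5.7: (-23.5,1) -> (-23.5,-4.7) [heading=270, move]
FD 7.9: (-23.5,-4.7) -> (-23.5,-12.6) [heading=270, move]
RT 270: heading 270 -> 0
Final: pos=(-23.5,-12.6), heading=0, 3 segment(s) drawn

Start position: (-2, 1)
Final position: (-23.5, -12.6)
Distance = 25.44; >= 1e-6 -> NOT closed

Answer: no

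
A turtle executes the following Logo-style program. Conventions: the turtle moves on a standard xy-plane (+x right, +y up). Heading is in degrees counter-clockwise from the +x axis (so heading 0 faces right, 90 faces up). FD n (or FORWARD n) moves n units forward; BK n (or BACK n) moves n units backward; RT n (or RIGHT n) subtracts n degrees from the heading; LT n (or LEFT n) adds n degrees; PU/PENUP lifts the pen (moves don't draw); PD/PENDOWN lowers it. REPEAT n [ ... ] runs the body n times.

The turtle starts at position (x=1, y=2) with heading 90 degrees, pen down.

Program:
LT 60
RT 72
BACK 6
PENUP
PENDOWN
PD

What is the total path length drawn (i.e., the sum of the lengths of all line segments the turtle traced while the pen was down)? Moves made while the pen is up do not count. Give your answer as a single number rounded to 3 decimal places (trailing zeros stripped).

Executing turtle program step by step:
Start: pos=(1,2), heading=90, pen down
LT 60: heading 90 -> 150
RT 72: heading 150 -> 78
BK 6: (1,2) -> (-0.247,-3.869) [heading=78, draw]
PU: pen up
PD: pen down
PD: pen down
Final: pos=(-0.247,-3.869), heading=78, 1 segment(s) drawn

Segment lengths:
  seg 1: (1,2) -> (-0.247,-3.869), length = 6
Total = 6

Answer: 6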